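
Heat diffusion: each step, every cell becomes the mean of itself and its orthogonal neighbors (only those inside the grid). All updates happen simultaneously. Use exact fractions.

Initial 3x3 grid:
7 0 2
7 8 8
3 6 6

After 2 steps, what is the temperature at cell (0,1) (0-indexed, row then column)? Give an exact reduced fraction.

Answer: 361/80

Derivation:
Step 1: cell (0,1) = 17/4
Step 2: cell (0,1) = 361/80
Full grid after step 2:
  91/18 361/80 163/36
  441/80 561/100 109/20
  52/9 471/80 221/36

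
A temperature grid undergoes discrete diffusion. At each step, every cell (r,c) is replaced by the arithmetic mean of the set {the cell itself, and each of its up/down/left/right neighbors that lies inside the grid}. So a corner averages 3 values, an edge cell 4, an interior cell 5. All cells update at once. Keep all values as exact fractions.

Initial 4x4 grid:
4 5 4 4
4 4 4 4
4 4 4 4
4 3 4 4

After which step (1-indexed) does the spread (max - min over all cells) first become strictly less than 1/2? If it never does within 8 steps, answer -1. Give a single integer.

Answer: 3

Derivation:
Step 1: max=13/3, min=11/3, spread=2/3
Step 2: max=511/120, min=449/120, spread=31/60
Step 3: max=4531/1080, min=4109/1080, spread=211/540
  -> spread < 1/2 first at step 3
Step 4: max=447871/108000, min=416129/108000, spread=15871/54000
Step 5: max=4003891/972000, min=3772109/972000, spread=115891/486000
Step 6: max=398032711/97200000, min=379567289/97200000, spread=9232711/48600000
Step 7: max=3566359531/874800000, min=3432040469/874800000, spread=67159531/437400000
Step 8: max=355540197151/87480000000, min=344299802849/87480000000, spread=5620197151/43740000000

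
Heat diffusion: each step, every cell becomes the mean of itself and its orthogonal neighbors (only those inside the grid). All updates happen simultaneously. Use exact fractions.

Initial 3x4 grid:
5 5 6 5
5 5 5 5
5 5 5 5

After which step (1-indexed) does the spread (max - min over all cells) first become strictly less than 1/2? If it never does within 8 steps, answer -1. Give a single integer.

Step 1: max=16/3, min=5, spread=1/3
  -> spread < 1/2 first at step 1
Step 2: max=631/120, min=5, spread=31/120
Step 3: max=5611/1080, min=5, spread=211/1080
Step 4: max=556897/108000, min=9047/1800, spread=14077/108000
Step 5: max=5000407/972000, min=543683/108000, spread=5363/48600
Step 6: max=149540809/29160000, min=302869/60000, spread=93859/1166400
Step 7: max=8958274481/1749600000, min=491336467/97200000, spread=4568723/69984000
Step 8: max=536660435629/104976000000, min=14761618889/2916000000, spread=8387449/167961600

Answer: 1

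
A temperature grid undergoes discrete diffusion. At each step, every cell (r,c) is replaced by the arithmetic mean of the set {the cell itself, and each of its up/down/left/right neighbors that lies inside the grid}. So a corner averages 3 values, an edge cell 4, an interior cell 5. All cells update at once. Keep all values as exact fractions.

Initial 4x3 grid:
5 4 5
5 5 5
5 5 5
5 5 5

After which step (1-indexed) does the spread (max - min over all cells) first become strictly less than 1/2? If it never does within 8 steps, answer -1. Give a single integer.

Answer: 1

Derivation:
Step 1: max=5, min=14/3, spread=1/3
  -> spread < 1/2 first at step 1
Step 2: max=5, min=1133/240, spread=67/240
Step 3: max=5, min=10363/2160, spread=437/2160
Step 4: max=4991/1000, min=4162469/864000, spread=29951/172800
Step 5: max=16796/3375, min=37664179/7776000, spread=206761/1555200
Step 6: max=26834329/5400000, min=15095804429/3110400000, spread=14430763/124416000
Step 7: max=2142347273/432000000, min=908012258311/186624000000, spread=139854109/1492992000
Step 8: max=192548771023/38880000000, min=54564728109749/11197440000000, spread=7114543559/89579520000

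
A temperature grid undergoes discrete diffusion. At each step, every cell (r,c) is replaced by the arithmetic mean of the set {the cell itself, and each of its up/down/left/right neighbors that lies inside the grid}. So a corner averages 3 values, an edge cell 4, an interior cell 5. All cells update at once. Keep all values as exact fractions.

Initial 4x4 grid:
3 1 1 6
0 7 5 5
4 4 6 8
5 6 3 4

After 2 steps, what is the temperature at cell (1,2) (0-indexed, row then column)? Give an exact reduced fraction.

Answer: 453/100

Derivation:
Step 1: cell (1,2) = 24/5
Step 2: cell (1,2) = 453/100
Full grid after step 2:
  47/18 659/240 301/80 53/12
  689/240 201/50 453/100 411/80
  343/80 87/20 259/50 439/80
  17/4 393/80 389/80 31/6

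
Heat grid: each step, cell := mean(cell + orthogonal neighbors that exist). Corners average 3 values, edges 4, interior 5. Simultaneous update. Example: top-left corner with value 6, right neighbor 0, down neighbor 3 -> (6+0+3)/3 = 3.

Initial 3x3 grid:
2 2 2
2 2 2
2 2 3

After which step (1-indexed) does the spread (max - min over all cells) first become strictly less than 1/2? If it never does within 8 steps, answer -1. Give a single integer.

Step 1: max=7/3, min=2, spread=1/3
  -> spread < 1/2 first at step 1
Step 2: max=41/18, min=2, spread=5/18
Step 3: max=473/216, min=2, spread=41/216
Step 4: max=28051/12960, min=731/360, spread=347/2592
Step 5: max=1662137/777600, min=7357/3600, spread=2921/31104
Step 6: max=99140539/46656000, min=889483/432000, spread=24611/373248
Step 7: max=5917442033/2799360000, min=20096741/9720000, spread=207329/4478976
Step 8: max=353953152451/167961600000, min=1075601599/518400000, spread=1746635/53747712

Answer: 1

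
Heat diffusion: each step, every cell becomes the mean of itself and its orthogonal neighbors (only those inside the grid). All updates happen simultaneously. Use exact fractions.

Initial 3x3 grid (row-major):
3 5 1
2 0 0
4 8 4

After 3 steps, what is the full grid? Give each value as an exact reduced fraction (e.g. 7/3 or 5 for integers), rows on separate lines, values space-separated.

After step 1:
  10/3 9/4 2
  9/4 3 5/4
  14/3 4 4
After step 2:
  47/18 127/48 11/6
  53/16 51/20 41/16
  131/36 47/12 37/12
After step 3:
  617/216 6941/2880 169/72
  969/320 1199/400 2407/960
  1565/432 1187/360 51/16

Answer: 617/216 6941/2880 169/72
969/320 1199/400 2407/960
1565/432 1187/360 51/16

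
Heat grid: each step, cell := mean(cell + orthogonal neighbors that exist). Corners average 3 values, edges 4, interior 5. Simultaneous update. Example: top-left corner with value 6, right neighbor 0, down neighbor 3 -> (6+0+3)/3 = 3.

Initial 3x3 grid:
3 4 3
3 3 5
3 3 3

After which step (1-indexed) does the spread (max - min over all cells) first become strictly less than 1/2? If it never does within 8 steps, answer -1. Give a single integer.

Answer: 3

Derivation:
Step 1: max=4, min=3, spread=1
Step 2: max=443/120, min=3, spread=83/120
Step 3: max=2597/720, min=2857/900, spread=173/400
  -> spread < 1/2 first at step 3
Step 4: max=151039/43200, min=5761/1800, spread=511/1728
Step 5: max=9005933/2592000, min=78401/24000, spread=4309/20736
Step 6: max=533943751/155520000, min=10651237/3240000, spread=36295/248832
Step 7: max=31878770597/9331200000, min=2576935831/777600000, spread=305773/2985984
Step 8: max=1902930670159/559872000000, min=25870575497/7776000000, spread=2575951/35831808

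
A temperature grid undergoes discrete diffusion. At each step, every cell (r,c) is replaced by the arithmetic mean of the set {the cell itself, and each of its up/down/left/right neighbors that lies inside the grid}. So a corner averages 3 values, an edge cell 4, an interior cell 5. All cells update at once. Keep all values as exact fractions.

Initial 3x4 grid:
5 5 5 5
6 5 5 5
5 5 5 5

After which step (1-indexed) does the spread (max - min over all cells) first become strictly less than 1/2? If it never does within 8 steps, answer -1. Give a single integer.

Answer: 1

Derivation:
Step 1: max=16/3, min=5, spread=1/3
  -> spread < 1/2 first at step 1
Step 2: max=1267/240, min=5, spread=67/240
Step 3: max=11237/2160, min=5, spread=437/2160
Step 4: max=4477531/864000, min=5009/1000, spread=29951/172800
Step 5: max=40095821/7776000, min=16954/3375, spread=206761/1555200
Step 6: max=16008195571/3110400000, min=27165671/5400000, spread=14430763/124416000
Step 7: max=958227741689/186624000000, min=2177652727/432000000, spread=139854109/1492992000
Step 8: max=57409671890251/11197440000000, min=196251228977/38880000000, spread=7114543559/89579520000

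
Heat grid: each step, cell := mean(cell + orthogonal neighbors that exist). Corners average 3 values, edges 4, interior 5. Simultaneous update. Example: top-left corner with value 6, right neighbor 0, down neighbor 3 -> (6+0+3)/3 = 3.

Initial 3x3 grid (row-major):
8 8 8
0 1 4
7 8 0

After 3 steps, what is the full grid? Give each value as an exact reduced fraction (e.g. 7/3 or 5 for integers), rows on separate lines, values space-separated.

After step 1:
  16/3 25/4 20/3
  4 21/5 13/4
  5 4 4
After step 2:
  187/36 449/80 97/18
  139/30 217/50 1087/240
  13/3 43/10 15/4
After step 3:
  11117/2160 24643/4800 5591/1080
  16651/3600 4683/1000 64829/14400
  199/45 5017/1200 3019/720

Answer: 11117/2160 24643/4800 5591/1080
16651/3600 4683/1000 64829/14400
199/45 5017/1200 3019/720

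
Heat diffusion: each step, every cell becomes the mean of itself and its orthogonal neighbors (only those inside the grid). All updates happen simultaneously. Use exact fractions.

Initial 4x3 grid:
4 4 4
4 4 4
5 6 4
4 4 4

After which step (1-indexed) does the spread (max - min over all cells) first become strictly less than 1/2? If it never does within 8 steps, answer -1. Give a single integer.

Step 1: max=19/4, min=4, spread=3/4
Step 2: max=91/20, min=4, spread=11/20
Step 3: max=403/90, min=493/120, spread=133/360
  -> spread < 1/2 first at step 3
Step 4: max=57787/12960, min=2977/720, spread=4201/12960
Step 5: max=687517/155520, min=10033/2400, spread=186893/777600
Step 6: max=205529899/46656000, min=5443879/1296000, spread=1910051/9331200
Step 7: max=12272706641/2799360000, min=328397461/77760000, spread=90079609/559872000
Step 8: max=734120742979/167961600000, min=6589948813/1555200000, spread=896250847/6718464000

Answer: 3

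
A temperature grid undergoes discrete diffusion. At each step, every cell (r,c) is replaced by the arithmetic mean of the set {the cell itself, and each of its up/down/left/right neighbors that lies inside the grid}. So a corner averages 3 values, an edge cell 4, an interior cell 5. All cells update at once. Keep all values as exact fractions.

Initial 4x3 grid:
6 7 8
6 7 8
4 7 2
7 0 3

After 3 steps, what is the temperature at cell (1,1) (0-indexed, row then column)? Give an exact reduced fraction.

Answer: 31/5

Derivation:
Step 1: cell (1,1) = 7
Step 2: cell (1,1) = 6
Step 3: cell (1,1) = 31/5
Full grid after step 3:
  2827/432 79/12 2945/432
  1691/288 31/5 1705/288
  1513/288 1139/240 1411/288
  116/27 2437/576 811/216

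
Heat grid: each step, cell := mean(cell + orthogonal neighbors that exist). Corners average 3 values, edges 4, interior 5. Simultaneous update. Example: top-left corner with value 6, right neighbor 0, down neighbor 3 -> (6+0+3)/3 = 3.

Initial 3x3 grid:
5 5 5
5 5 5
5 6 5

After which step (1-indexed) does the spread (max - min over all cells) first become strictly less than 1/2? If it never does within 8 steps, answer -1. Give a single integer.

Step 1: max=16/3, min=5, spread=1/3
  -> spread < 1/2 first at step 1
Step 2: max=1267/240, min=5, spread=67/240
Step 3: max=11237/2160, min=1007/200, spread=1807/10800
Step 4: max=4477963/864000, min=27361/5400, spread=33401/288000
Step 5: max=40109933/7776000, min=2743391/540000, spread=3025513/38880000
Step 6: max=16016926867/3110400000, min=146755949/28800000, spread=53531/995328
Step 7: max=959152925849/186624000000, min=39671116051/7776000000, spread=450953/11943936
Step 8: max=57496103560603/11197440000000, min=4766608610519/933120000000, spread=3799043/143327232

Answer: 1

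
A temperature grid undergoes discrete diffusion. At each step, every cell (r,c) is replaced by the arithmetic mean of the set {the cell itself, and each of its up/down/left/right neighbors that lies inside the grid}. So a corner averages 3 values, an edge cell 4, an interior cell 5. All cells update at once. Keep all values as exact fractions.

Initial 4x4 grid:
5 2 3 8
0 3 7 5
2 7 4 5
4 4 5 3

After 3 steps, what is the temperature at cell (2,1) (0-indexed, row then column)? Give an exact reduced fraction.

Step 1: cell (2,1) = 4
Step 2: cell (2,1) = 433/100
Step 3: cell (2,1) = 23669/6000
Full grid after step 3:
  1667/540 25877/7200 33533/7200 10859/2160
  22547/7200 5849/1500 217/48 9317/1800
  25979/7200 23669/6000 14179/3000 1693/360
  1615/432 15307/3600 3143/720 5053/1080

Answer: 23669/6000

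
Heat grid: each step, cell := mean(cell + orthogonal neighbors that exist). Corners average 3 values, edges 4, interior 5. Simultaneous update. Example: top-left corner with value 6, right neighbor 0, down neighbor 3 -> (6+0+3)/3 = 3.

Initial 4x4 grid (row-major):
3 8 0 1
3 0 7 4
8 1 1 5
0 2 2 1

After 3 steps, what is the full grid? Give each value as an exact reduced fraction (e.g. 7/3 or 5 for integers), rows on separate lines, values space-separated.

Answer: 8053/2160 23611/7200 24019/7200 6319/2160
3017/900 20131/6000 3461/1200 11537/3600
2713/900 3199/1200 16897/6000 1933/720
5549/2160 17159/7200 3251/1440 5527/2160

Derivation:
After step 1:
  14/3 11/4 4 5/3
  7/2 19/5 12/5 17/4
  3 12/5 16/5 11/4
  10/3 5/4 3/2 8/3
After step 2:
  131/36 913/240 649/240 119/36
  449/120 297/100 353/100 83/30
  367/120 273/100 49/20 193/60
  91/36 509/240 517/240 83/36
After step 3:
  8053/2160 23611/7200 24019/7200 6319/2160
  3017/900 20131/6000 3461/1200 11537/3600
  2713/900 3199/1200 16897/6000 1933/720
  5549/2160 17159/7200 3251/1440 5527/2160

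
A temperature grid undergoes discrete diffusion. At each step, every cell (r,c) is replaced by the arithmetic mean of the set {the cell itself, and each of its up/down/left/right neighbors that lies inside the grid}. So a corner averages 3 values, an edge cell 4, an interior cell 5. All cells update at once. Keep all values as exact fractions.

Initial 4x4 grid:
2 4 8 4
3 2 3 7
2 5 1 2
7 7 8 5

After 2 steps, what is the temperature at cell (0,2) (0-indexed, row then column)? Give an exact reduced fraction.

Answer: 1157/240

Derivation:
Step 1: cell (0,2) = 19/4
Step 2: cell (0,2) = 1157/240
Full grid after step 2:
  37/12 303/80 1157/240 181/36
  129/40 69/20 403/100 1097/240
  457/120 108/25 102/25 331/80
  49/9 311/60 26/5 14/3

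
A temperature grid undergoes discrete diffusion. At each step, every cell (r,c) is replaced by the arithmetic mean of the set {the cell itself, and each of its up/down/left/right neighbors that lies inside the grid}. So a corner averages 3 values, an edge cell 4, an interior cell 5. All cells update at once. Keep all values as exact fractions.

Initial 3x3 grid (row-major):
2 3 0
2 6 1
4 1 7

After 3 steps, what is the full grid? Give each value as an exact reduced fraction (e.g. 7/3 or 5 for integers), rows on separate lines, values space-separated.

Answer: 5621/2160 39647/14400 5321/2160
22261/7200 5613/2000 21911/7200
416/135 24461/7200 563/180

Derivation:
After step 1:
  7/3 11/4 4/3
  7/2 13/5 7/2
  7/3 9/2 3
After step 2:
  103/36 541/240 91/36
  323/120 337/100 313/120
  31/9 373/120 11/3
After step 3:
  5621/2160 39647/14400 5321/2160
  22261/7200 5613/2000 21911/7200
  416/135 24461/7200 563/180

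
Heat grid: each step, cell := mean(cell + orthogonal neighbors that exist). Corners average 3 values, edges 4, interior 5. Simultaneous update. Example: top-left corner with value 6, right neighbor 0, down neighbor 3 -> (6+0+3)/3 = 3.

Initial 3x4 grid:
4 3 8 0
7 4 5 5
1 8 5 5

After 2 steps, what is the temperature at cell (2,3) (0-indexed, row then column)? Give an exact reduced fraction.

Step 1: cell (2,3) = 5
Step 2: cell (2,3) = 29/6
Full grid after step 2:
  161/36 1129/240 1109/240 145/36
  97/20 481/100 243/50 1109/240
  83/18 1259/240 413/80 29/6

Answer: 29/6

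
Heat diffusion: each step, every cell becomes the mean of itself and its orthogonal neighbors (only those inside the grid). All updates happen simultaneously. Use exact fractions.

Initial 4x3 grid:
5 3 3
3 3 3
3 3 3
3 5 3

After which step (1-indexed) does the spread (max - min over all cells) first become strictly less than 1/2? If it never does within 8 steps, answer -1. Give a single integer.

Step 1: max=11/3, min=3, spread=2/3
Step 2: max=427/120, min=3, spread=67/120
Step 3: max=1861/540, min=227/72, spread=317/1080
  -> spread < 1/2 first at step 3
Step 4: max=1465051/432000, min=19123/6000, spread=17639/86400
Step 5: max=13140641/3888000, min=4178087/1296000, spread=30319/194400
Step 6: max=782792959/233280000, min=252706853/77760000, spread=61681/583200
Step 7: max=46870226981/13996800000, min=187678567/57600000, spread=1580419/17496000
Step 8: max=2802830194879/839808000000, min=915456014293/279936000000, spread=7057769/104976000

Answer: 3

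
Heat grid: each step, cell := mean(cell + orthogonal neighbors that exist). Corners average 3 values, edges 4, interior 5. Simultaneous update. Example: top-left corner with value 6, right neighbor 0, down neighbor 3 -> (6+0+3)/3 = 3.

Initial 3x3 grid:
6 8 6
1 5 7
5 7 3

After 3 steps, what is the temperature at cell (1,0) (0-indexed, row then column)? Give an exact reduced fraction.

Step 1: cell (1,0) = 17/4
Step 2: cell (1,0) = 1151/240
Step 3: cell (1,0) = 71137/14400
Full grid after step 3:
  637/120 27079/4800 2161/360
  71137/14400 10823/2000 81437/14400
  10421/2160 1519/300 11761/2160

Answer: 71137/14400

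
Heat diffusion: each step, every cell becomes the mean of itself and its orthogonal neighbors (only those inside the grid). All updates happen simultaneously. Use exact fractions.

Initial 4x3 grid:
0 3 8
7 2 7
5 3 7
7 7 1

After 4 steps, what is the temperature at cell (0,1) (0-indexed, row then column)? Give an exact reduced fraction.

Answer: 3803411/864000

Derivation:
Step 1: cell (0,1) = 13/4
Step 2: cell (0,1) = 1019/240
Step 3: cell (0,1) = 61489/14400
Step 4: cell (0,1) = 3803411/864000
Full grid after step 4:
  537499/129600 3803411/864000 67511/14400
  474637/108000 1648189/360000 5422/1125
  517957/108000 871757/180000 4929/1000
  325397/64800 2166523/432000 107249/21600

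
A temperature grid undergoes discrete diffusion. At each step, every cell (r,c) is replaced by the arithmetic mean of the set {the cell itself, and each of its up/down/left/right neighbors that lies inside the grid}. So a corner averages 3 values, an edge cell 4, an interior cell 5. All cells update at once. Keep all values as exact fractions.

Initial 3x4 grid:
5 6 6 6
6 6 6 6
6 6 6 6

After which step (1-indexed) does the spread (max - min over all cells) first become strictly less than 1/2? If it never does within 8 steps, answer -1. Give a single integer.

Answer: 1

Derivation:
Step 1: max=6, min=17/3, spread=1/3
  -> spread < 1/2 first at step 1
Step 2: max=6, min=103/18, spread=5/18
Step 3: max=6, min=1255/216, spread=41/216
Step 4: max=6, min=151303/25920, spread=4217/25920
Step 5: max=43121/7200, min=9122051/1555200, spread=38417/311040
Step 6: max=861403/144000, min=548671789/93312000, spread=1903471/18662400
Step 7: max=25804241/4320000, min=32991330911/5598720000, spread=18038617/223948800
Step 8: max=2319873241/388800000, min=1982271017149/335923200000, spread=883978523/13436928000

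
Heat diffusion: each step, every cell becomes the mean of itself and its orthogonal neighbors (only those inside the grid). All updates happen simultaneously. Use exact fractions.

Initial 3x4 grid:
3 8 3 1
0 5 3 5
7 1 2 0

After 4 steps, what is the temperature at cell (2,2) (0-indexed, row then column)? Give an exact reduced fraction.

Step 1: cell (2,2) = 3/2
Step 2: cell (2,2) = 671/240
Step 3: cell (2,2) = 3799/1440
Step 4: cell (2,2) = 125467/43200
Full grid after step 4:
  97909/25920 77899/21600 8219/2400 26677/8640
  604957/172800 50017/14400 44071/14400 502603/172800
  87079/25920 134123/43200 125467/43200 67901/25920

Answer: 125467/43200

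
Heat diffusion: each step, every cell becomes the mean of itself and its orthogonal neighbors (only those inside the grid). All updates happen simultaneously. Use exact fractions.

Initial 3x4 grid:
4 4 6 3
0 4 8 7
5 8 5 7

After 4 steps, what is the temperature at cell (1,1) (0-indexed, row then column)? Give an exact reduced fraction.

Step 1: cell (1,1) = 24/5
Step 2: cell (1,1) = 481/100
Step 3: cell (1,1) = 4829/1000
Step 4: cell (1,1) = 193739/40000
Full grid after step 4:
  536201/129600 993661/216000 1132481/216000 729061/129600
  1244693/288000 193739/40000 1995251/360000 5071459/864000
  596551/129600 277259/54000 311339/54000 787711/129600

Answer: 193739/40000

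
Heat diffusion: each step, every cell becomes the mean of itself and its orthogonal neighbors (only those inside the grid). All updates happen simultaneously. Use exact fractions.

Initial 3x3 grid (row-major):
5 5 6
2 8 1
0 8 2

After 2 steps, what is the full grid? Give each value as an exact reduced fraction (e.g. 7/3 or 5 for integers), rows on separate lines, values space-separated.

Answer: 55/12 47/10 19/4
953/240 233/50 1003/240
139/36 163/40 149/36

Derivation:
After step 1:
  4 6 4
  15/4 24/5 17/4
  10/3 9/2 11/3
After step 2:
  55/12 47/10 19/4
  953/240 233/50 1003/240
  139/36 163/40 149/36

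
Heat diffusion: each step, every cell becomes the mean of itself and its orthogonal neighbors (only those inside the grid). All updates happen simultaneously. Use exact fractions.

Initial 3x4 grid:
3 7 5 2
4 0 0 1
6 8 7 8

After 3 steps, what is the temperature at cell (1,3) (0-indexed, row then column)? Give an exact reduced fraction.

Step 1: cell (1,3) = 11/4
Step 2: cell (1,3) = 267/80
Step 3: cell (1,3) = 17521/4800
Full grid after step 3:
  4409/1080 26419/7200 24679/7200 1699/540
  60773/14400 12581/3000 1861/500 17521/4800
  1157/240 5549/1200 8201/1800 9131/2160

Answer: 17521/4800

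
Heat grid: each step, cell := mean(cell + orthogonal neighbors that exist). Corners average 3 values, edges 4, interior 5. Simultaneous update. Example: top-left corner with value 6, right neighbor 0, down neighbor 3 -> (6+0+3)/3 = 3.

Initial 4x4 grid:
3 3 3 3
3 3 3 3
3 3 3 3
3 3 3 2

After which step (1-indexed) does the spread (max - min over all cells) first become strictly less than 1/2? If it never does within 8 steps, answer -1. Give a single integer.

Step 1: max=3, min=8/3, spread=1/3
  -> spread < 1/2 first at step 1
Step 2: max=3, min=49/18, spread=5/18
Step 3: max=3, min=607/216, spread=41/216
Step 4: max=3, min=18397/6480, spread=1043/6480
Step 5: max=3, min=557647/194400, spread=25553/194400
Step 6: max=53921/18000, min=16824541/5832000, spread=645863/5832000
Step 7: max=359029/120000, min=507238309/174960000, spread=16225973/174960000
Step 8: max=161299/54000, min=15268922017/5248800000, spread=409340783/5248800000

Answer: 1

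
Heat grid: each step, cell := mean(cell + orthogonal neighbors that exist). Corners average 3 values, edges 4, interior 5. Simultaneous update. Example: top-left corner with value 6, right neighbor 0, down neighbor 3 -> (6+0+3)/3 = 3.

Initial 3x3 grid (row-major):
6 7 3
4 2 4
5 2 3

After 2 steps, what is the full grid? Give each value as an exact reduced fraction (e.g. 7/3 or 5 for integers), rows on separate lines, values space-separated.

After step 1:
  17/3 9/2 14/3
  17/4 19/5 3
  11/3 3 3
After step 2:
  173/36 559/120 73/18
  1043/240 371/100 217/60
  131/36 101/30 3

Answer: 173/36 559/120 73/18
1043/240 371/100 217/60
131/36 101/30 3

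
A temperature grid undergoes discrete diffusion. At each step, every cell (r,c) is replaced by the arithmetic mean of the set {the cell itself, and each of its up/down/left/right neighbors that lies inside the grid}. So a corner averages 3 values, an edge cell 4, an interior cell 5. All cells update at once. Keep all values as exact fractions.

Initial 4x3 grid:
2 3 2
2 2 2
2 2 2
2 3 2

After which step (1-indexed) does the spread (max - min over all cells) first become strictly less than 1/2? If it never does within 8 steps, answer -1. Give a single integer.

Answer: 1

Derivation:
Step 1: max=7/3, min=2, spread=1/3
  -> spread < 1/2 first at step 1
Step 2: max=547/240, min=213/100, spread=179/1200
Step 3: max=4757/2160, min=1933/900, spread=589/10800
Step 4: max=1893307/864000, min=778853/360000, spread=120299/4320000
Step 5: max=113026913/51840000, min=7027723/3240000, spread=116669/10368000
Step 6: max=6772422067/3110400000, min=2814270893/1296000000, spread=90859619/15552000000
Step 7: max=405981719753/186624000000, min=168958028887/77760000000, spread=2412252121/933120000000
Step 8: max=24350505835627/11197440000000, min=10140049510133/4665600000000, spread=71935056539/55987200000000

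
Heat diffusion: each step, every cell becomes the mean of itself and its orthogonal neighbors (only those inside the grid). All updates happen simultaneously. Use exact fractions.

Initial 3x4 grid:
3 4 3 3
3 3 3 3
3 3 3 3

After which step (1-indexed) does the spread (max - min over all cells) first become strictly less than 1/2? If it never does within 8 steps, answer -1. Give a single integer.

Step 1: max=10/3, min=3, spread=1/3
  -> spread < 1/2 first at step 1
Step 2: max=391/120, min=3, spread=31/120
Step 3: max=3451/1080, min=3, spread=211/1080
Step 4: max=340897/108000, min=5447/1800, spread=14077/108000
Step 5: max=3056407/972000, min=327683/108000, spread=5363/48600
Step 6: max=91220809/29160000, min=182869/60000, spread=93859/1166400
Step 7: max=5459074481/1749600000, min=296936467/97200000, spread=4568723/69984000
Step 8: max=326708435629/104976000000, min=8929618889/2916000000, spread=8387449/167961600

Answer: 1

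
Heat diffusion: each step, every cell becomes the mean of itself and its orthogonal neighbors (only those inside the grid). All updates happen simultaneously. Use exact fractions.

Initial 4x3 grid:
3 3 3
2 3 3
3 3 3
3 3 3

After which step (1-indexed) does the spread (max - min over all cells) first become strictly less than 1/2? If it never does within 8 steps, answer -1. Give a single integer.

Answer: 1

Derivation:
Step 1: max=3, min=8/3, spread=1/3
  -> spread < 1/2 first at step 1
Step 2: max=3, min=329/120, spread=31/120
Step 3: max=3, min=3029/1080, spread=211/1080
Step 4: max=5353/1800, min=307103/108000, spread=14077/108000
Step 5: max=320317/108000, min=2775593/972000, spread=5363/48600
Step 6: max=177131/60000, min=83739191/29160000, spread=93859/1166400
Step 7: max=286263533/97200000, min=5038525519/1749600000, spread=4568723/69984000
Step 8: max=8566381111/2916000000, min=303147564371/104976000000, spread=8387449/167961600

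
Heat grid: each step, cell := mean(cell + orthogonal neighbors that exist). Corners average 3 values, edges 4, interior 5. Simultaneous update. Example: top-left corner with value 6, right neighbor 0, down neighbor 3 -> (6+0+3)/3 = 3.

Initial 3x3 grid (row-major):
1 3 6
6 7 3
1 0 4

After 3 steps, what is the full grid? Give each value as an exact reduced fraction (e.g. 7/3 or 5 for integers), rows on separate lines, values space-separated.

After step 1:
  10/3 17/4 4
  15/4 19/5 5
  7/3 3 7/3
After step 2:
  34/9 923/240 53/12
  793/240 99/25 227/60
  109/36 43/15 31/9
After step 3:
  1967/540 57601/14400 2891/720
  50651/14400 444/125 3511/900
  6623/2160 11969/3600 1817/540

Answer: 1967/540 57601/14400 2891/720
50651/14400 444/125 3511/900
6623/2160 11969/3600 1817/540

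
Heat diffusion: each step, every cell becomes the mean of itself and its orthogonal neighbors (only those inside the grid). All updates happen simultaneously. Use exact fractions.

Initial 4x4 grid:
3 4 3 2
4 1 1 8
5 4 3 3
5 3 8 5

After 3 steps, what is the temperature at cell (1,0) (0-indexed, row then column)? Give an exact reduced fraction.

Answer: 24547/7200

Derivation:
Step 1: cell (1,0) = 13/4
Step 2: cell (1,0) = 853/240
Step 3: cell (1,0) = 24547/7200
Full grid after step 3:
  1747/540 22297/7200 22913/7200 3811/1080
  24547/7200 4963/1500 10369/3000 26813/7200
  28523/7200 11389/3000 1502/375 30917/7200
  4591/1080 31523/7200 32267/7200 1261/270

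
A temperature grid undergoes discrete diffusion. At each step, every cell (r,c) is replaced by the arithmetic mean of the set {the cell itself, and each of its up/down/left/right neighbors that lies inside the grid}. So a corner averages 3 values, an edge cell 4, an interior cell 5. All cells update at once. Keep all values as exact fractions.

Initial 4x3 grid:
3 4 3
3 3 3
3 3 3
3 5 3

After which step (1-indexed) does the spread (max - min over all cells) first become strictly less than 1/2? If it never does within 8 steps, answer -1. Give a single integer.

Step 1: max=11/3, min=3, spread=2/3
Step 2: max=427/120, min=47/15, spread=17/40
  -> spread < 1/2 first at step 2
Step 3: max=3677/1080, min=19123/6000, spread=11743/54000
Step 4: max=1457419/432000, min=2765083/864000, spread=29951/172800
Step 5: max=86484041/25920000, min=24907853/7776000, spread=10373593/77760000
Step 6: max=5169508819/1555200000, min=9978248563/3110400000, spread=14430763/124416000
Step 7: max=308856730721/93312000000, min=600231697817/186624000000, spread=139854109/1492992000
Step 8: max=18485208862939/5598720000000, min=36081099781003/11197440000000, spread=7114543559/89579520000

Answer: 2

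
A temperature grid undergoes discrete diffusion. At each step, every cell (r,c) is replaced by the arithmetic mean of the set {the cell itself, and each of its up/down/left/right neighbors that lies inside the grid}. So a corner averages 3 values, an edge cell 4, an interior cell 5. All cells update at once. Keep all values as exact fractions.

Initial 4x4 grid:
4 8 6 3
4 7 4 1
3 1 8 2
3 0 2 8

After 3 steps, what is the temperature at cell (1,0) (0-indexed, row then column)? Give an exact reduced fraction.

Step 1: cell (1,0) = 9/2
Step 2: cell (1,0) = 1043/240
Step 3: cell (1,0) = 32183/7200
Full grid after step 3:
  10883/2160 18619/3600 16507/3600 9107/2160
  32183/7200 26573/6000 26909/6000 27959/7200
  1553/480 7481/2000 7529/2000 3271/800
  1991/720 349/120 2257/600 2743/720

Answer: 32183/7200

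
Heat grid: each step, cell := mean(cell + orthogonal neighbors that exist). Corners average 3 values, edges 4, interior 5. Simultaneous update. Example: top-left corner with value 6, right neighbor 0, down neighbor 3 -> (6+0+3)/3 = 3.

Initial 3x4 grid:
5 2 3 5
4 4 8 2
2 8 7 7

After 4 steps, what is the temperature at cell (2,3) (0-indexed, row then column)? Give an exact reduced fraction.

Answer: 4447/810

Derivation:
Step 1: cell (2,3) = 16/3
Step 2: cell (2,3) = 55/9
Step 3: cell (2,3) = 11933/2160
Step 4: cell (2,3) = 4447/810
Full grid after step 4:
  107221/25920 23683/5400 48469/10800 61147/12960
  777361/172800 13361/2880 18167/3600 432637/86400
  122731/25920 221789/43200 229801/43200 4447/810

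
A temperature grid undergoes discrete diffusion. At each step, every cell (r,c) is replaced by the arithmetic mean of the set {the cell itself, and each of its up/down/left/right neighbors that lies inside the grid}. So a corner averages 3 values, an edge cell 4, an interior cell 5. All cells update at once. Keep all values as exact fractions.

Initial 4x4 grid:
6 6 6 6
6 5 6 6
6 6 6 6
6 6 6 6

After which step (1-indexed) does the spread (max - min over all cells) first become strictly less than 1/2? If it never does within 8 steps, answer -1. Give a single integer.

Answer: 1

Derivation:
Step 1: max=6, min=23/4, spread=1/4
  -> spread < 1/2 first at step 1
Step 2: max=6, min=289/50, spread=11/50
Step 3: max=6, min=14033/2400, spread=367/2400
Step 4: max=3587/600, min=63229/10800, spread=1337/10800
Step 5: max=107531/18000, min=1902331/324000, spread=33227/324000
Step 6: max=643951/108000, min=57105673/9720000, spread=849917/9720000
Step 7: max=9651467/1620000, min=1715885653/291600000, spread=21378407/291600000
Step 8: max=2892311657/486000000, min=51521537629/8748000000, spread=540072197/8748000000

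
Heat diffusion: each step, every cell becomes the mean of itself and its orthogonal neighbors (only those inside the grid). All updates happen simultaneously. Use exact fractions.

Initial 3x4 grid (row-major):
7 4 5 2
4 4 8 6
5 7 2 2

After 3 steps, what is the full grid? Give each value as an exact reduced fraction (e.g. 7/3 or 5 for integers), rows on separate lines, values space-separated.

After step 1:
  5 5 19/4 13/3
  5 27/5 5 9/2
  16/3 9/2 19/4 10/3
After step 2:
  5 403/80 229/48 163/36
  311/60 249/50 122/25 103/24
  89/18 1199/240 211/48 151/36
After step 3:
  3653/720 11873/2400 34589/7200 1957/432
  18097/3600 7523/1500 13991/3000 32209/7200
  10889/2160 34769/7200 33239/7200 1855/432

Answer: 3653/720 11873/2400 34589/7200 1957/432
18097/3600 7523/1500 13991/3000 32209/7200
10889/2160 34769/7200 33239/7200 1855/432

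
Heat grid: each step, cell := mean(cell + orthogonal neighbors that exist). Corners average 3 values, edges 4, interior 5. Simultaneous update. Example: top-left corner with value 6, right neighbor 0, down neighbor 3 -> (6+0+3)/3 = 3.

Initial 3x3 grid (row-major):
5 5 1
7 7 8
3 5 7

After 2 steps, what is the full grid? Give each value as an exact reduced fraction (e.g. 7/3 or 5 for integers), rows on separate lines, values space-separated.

After step 1:
  17/3 9/2 14/3
  11/2 32/5 23/4
  5 11/2 20/3
After step 2:
  47/9 637/120 179/36
  677/120 553/100 1409/240
  16/3 707/120 215/36

Answer: 47/9 637/120 179/36
677/120 553/100 1409/240
16/3 707/120 215/36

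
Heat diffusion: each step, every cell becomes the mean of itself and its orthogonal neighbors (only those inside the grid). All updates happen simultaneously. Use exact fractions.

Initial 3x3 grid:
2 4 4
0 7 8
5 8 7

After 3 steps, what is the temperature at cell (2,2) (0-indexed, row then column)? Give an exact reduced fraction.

Step 1: cell (2,2) = 23/3
Step 2: cell (2,2) = 251/36
Step 3: cell (2,2) = 13849/2160
Full grid after step 3:
  2713/720 65293/14400 11399/2160
  30959/7200 7679/1500 14303/2400
  10589/2160 27781/4800 13849/2160

Answer: 13849/2160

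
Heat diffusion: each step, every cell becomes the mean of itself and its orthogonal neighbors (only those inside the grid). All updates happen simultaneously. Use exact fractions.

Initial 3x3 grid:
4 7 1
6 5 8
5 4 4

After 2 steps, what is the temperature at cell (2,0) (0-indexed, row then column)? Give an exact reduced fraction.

Step 1: cell (2,0) = 5
Step 2: cell (2,0) = 29/6
Full grid after step 2:
  179/36 85/16 169/36
  65/12 97/20 127/24
  29/6 125/24 43/9

Answer: 29/6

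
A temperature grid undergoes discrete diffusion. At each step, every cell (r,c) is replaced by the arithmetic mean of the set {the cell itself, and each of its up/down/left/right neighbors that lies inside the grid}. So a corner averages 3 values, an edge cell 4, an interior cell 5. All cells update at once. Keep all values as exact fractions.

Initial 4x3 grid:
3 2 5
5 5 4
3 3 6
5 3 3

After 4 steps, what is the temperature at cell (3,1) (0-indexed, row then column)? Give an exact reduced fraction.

Answer: 1680047/432000

Derivation:
Step 1: cell (3,1) = 7/2
Step 2: cell (3,1) = 91/24
Step 3: cell (3,1) = 27373/7200
Step 4: cell (3,1) = 1680047/432000
Full grid after step 4:
  495781/129600 1113563/288000 518981/129600
  103297/27000 158499/40000 216469/54000
  209149/54000 702883/180000 18127/4500
  246943/64800 1680047/432000 84781/21600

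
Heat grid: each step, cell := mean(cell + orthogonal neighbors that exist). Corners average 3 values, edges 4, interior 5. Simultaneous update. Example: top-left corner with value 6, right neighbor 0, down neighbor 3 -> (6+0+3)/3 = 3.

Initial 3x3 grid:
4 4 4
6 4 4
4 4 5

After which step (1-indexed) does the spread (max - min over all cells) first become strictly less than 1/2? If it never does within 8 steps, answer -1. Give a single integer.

Answer: 2

Derivation:
Step 1: max=14/3, min=4, spread=2/3
Step 2: max=547/120, min=49/12, spread=19/40
  -> spread < 1/2 first at step 2
Step 3: max=9679/2160, min=3023/720, spread=61/216
Step 4: max=573113/129600, min=182521/43200, spread=511/2592
Step 5: max=34252111/7776000, min=11058287/2592000, spread=4309/31104
Step 6: max=2043591017/466560000, min=666074089/155520000, spread=36295/373248
Step 7: max=122277658399/27993600000, min=40122192383/9331200000, spread=305773/4478976
Step 8: max=7317973692953/1679616000000, min=2412491741401/559872000000, spread=2575951/53747712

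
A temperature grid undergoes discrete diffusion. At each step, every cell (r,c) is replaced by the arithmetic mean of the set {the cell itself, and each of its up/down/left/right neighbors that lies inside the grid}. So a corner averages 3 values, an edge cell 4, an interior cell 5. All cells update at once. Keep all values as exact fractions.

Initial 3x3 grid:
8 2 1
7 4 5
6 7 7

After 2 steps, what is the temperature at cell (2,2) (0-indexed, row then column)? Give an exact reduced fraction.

Step 1: cell (2,2) = 19/3
Step 2: cell (2,2) = 199/36
Full grid after step 2:
  47/9 205/48 32/9
  283/48 101/20 73/16
  227/36 6 199/36

Answer: 199/36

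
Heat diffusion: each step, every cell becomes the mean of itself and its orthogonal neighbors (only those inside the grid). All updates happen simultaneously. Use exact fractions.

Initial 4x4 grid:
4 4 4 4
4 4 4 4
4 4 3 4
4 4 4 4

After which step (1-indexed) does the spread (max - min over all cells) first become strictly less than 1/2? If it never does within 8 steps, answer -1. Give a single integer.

Step 1: max=4, min=15/4, spread=1/4
  -> spread < 1/2 first at step 1
Step 2: max=4, min=189/50, spread=11/50
Step 3: max=4, min=9233/2400, spread=367/2400
Step 4: max=2387/600, min=41629/10800, spread=1337/10800
Step 5: max=71531/18000, min=1254331/324000, spread=33227/324000
Step 6: max=427951/108000, min=37665673/9720000, spread=849917/9720000
Step 7: max=6411467/1620000, min=1132685653/291600000, spread=21378407/291600000
Step 8: max=1920311657/486000000, min=34025537629/8748000000, spread=540072197/8748000000

Answer: 1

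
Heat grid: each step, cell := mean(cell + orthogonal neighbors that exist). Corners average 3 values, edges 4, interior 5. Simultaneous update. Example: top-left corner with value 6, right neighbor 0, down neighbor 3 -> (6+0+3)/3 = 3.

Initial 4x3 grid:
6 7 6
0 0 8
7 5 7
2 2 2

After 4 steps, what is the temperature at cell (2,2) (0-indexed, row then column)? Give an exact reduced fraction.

Answer: 951649/216000

Derivation:
Step 1: cell (2,2) = 11/2
Step 2: cell (2,2) = 1117/240
Step 3: cell (2,2) = 32497/7200
Step 4: cell (2,2) = 951649/216000
Full grid after step 4:
  562879/129600 4093181/864000 218293/43200
  887729/216000 1603759/360000 349243/72000
  819649/216000 1471459/360000 951649/216000
  470879/129600 3308561/864000 530879/129600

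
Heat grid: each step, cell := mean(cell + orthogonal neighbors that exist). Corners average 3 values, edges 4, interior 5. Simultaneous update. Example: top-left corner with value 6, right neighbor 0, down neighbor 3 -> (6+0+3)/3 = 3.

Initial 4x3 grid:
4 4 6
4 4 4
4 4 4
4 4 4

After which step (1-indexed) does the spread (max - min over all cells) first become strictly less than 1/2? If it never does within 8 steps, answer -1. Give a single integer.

Step 1: max=14/3, min=4, spread=2/3
Step 2: max=41/9, min=4, spread=5/9
Step 3: max=473/108, min=4, spread=41/108
  -> spread < 1/2 first at step 3
Step 4: max=56057/12960, min=4, spread=4217/12960
Step 5: max=3319549/777600, min=14479/3600, spread=38417/155520
Step 6: max=197824211/46656000, min=290597/72000, spread=1903471/9331200
Step 7: max=11798429089/2799360000, min=8755759/2160000, spread=18038617/111974400
Step 8: max=705114582851/167961600000, min=790526759/194400000, spread=883978523/6718464000

Answer: 3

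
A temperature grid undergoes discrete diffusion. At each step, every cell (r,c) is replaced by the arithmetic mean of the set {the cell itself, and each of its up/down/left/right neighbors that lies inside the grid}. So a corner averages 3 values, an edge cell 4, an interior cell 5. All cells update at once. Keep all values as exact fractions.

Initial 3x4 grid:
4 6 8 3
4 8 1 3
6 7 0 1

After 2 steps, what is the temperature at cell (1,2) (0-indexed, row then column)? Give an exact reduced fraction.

Step 1: cell (1,2) = 4
Step 2: cell (1,2) = 359/100
Full grid after step 2:
  50/9 313/60 59/12 67/18
  631/120 529/100 359/100 3
  197/36 551/120 77/24 67/36

Answer: 359/100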